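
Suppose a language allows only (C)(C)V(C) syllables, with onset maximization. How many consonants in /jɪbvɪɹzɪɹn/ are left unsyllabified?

Under (C)(C)V(C), the unsyllabifiable consonants are /n/ (at most one coda consonant is licensed; onsets may contain at most 2 consonants).

1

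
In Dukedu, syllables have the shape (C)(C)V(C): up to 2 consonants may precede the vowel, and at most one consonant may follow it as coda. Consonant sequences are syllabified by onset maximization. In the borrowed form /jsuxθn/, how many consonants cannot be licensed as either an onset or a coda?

2

Under (C)(C)V(C), the unsyllabifiable consonants are /θ/, /n/ (at most one coda consonant is licensed; onsets may contain at most 2 consonants).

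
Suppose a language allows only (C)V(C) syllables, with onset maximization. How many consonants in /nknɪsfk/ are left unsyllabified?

Syllabifying with onset maximization leaves /n/, /k/, /f/, /k/ stranded (at most one coda consonant is licensed; onsets are limited to one consonant).

4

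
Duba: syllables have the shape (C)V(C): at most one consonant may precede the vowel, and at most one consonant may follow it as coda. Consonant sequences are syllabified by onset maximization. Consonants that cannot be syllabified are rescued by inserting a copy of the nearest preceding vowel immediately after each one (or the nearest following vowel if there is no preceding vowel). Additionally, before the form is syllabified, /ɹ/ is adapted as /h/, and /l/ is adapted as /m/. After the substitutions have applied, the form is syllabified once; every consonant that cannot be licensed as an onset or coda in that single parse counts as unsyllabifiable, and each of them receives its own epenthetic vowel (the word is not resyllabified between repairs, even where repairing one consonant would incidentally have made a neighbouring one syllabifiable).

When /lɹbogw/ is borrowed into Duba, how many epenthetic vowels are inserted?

3

After substitution the input is /mhbogw/.
The unsyllabifiable consonants are /m/, /h/, /w/; each receives one epenthetic vowel.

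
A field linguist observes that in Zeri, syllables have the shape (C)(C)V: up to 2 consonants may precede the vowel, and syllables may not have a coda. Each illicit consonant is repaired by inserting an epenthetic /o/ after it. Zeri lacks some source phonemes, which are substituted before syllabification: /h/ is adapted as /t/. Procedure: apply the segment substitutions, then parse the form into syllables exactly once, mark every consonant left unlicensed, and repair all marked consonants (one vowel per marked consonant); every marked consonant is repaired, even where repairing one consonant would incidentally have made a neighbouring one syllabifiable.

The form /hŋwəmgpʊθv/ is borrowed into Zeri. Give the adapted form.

toŋwəmogpʊθovo

Substitution: /h/ → /t/, giving /tŋwəmgpʊθv/.
Under (C)(C)V, the unsyllabifiable consonants are /t/, /m/, /θ/, /v/ (no codas are permitted; onsets may contain at most 2 consonants).
Epenthesis after each stranded consonant: /t/ → /to/, /m/ → /mo/, /θ/ → /θo/, /v/ → /vo/.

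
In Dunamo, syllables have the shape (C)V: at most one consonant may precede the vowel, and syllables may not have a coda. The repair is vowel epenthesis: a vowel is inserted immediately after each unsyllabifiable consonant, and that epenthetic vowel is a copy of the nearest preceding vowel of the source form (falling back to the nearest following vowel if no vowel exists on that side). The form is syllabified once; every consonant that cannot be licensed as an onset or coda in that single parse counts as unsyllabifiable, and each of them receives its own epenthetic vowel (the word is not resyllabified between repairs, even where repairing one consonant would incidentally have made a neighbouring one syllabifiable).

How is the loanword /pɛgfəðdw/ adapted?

pɛgɛfəðədəwə

Syllabifying with onset maximization leaves /g/, /ð/, /d/, /w/ stranded (no codas are permitted; onsets are limited to one consonant).
Inserting the epenthetic vowel yields /g/ → /gɛ/, /ð/ → /ðə/, /d/ → /də/, /w/ → /wə/.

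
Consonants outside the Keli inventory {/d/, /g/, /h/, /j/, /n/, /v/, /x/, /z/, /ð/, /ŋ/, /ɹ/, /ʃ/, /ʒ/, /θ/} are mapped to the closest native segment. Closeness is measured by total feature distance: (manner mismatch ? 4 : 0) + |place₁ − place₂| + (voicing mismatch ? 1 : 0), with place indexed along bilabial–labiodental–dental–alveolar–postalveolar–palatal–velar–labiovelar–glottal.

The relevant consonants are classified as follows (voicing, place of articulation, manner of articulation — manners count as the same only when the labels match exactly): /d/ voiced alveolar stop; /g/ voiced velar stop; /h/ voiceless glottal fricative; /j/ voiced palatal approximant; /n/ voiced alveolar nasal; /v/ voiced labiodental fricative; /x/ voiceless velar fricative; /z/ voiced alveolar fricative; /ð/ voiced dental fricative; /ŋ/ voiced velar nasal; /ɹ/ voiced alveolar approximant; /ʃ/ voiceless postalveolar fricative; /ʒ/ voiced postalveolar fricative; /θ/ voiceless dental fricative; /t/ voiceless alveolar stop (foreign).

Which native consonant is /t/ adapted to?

d

/d/ is closest: same manner (stop), place distance 0 (alveolar→alveolar), voicing differs (+1); total 1. Next closest is /g/ at distance 4.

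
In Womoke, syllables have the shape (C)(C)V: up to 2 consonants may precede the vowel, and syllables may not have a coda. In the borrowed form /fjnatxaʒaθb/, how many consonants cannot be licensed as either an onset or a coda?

3

Syllabifying with onset maximization leaves /f/, /θ/, /b/ stranded (no codas are permitted; onsets may contain at most 2 consonants).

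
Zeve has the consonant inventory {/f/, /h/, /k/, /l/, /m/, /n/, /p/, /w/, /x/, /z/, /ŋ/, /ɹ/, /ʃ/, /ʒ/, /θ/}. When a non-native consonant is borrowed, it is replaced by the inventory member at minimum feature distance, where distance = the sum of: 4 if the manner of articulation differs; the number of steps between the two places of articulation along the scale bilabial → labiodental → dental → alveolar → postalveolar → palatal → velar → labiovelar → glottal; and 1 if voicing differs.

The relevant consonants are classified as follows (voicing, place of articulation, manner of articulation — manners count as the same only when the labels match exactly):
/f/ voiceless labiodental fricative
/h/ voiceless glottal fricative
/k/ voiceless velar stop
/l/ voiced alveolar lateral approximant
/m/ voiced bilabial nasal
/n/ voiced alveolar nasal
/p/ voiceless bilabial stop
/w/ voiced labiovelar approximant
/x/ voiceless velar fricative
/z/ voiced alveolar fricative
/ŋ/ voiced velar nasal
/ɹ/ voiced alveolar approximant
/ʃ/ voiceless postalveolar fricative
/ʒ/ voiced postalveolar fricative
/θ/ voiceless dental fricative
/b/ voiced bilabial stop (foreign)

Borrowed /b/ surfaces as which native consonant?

/p/ is closest: same manner (stop), place distance 0 (bilabial→bilabial), voicing differs (+1); total 1. Next closest is /m/ at distance 4.

p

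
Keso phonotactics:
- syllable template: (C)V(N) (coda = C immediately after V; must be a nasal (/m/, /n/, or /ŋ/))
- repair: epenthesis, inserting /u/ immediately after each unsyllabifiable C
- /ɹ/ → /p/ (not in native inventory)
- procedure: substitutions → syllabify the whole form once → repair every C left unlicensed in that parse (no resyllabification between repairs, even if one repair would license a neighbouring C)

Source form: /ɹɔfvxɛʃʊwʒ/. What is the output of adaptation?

Substitution: /ɹ/ → /p/, giving /pɔfvxɛʃʊwʒ/.
Syllabifying with onset maximization leaves /f/, /v/, /w/, /ʒ/ stranded (only a nasal (/m/, /n/, or /ŋ/) is licensed in coda position; onsets are limited to one consonant).
Each unlicensed consonant becomes the onset of a new syllable: /f/ → /fu/, /v/ → /vu/, /w/ → /wu/, /ʒ/ → /ʒu/.

pɔfuvuxɛʃʊwuʒu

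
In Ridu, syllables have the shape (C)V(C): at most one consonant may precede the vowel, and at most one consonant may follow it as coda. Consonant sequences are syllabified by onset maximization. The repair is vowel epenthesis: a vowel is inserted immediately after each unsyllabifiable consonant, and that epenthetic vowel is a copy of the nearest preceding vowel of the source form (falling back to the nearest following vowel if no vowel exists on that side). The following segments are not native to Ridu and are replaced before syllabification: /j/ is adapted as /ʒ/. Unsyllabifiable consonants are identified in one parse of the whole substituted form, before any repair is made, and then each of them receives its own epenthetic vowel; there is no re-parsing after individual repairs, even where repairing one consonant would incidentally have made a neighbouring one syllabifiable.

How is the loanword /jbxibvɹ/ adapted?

Substitution: /j/ → /ʒ/, giving /ʒbxibvɹ/.
Syllabifying with onset maximization leaves /ʒ/, /b/, /v/, /ɹ/ stranded (at most one coda consonant is licensed; onsets are limited to one consonant).
Inserting the epenthetic vowel yields /ʒ/ → /ʒi/, /b/ → /bi/, /v/ → /vi/, /ɹ/ → /ɹi/.

ʒibixibviɹi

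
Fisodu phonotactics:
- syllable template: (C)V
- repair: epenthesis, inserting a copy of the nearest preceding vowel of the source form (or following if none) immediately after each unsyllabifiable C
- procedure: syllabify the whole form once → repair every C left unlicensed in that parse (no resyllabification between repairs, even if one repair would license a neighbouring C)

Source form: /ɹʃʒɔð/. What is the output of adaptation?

Syllabifying with onset maximization leaves /ɹ/, /ʃ/, /ð/ stranded (no codas are permitted; onsets are limited to one consonant).
Epenthesis after each stranded consonant: /ɹ/ → /ɹɔ/, /ʃ/ → /ʃɔ/, /ð/ → /ðɔ/.

ɹɔʃɔʒɔðɔ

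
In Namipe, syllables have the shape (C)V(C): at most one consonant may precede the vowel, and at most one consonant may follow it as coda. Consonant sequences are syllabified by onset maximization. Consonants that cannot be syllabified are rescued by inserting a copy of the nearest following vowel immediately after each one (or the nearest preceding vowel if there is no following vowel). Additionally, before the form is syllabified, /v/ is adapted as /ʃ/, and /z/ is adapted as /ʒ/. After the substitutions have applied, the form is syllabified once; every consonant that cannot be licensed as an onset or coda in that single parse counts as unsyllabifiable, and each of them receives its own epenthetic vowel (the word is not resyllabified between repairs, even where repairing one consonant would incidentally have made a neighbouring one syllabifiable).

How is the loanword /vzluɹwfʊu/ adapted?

Substitution: /v/ → /ʃ/, /z/ → /ʒ/, giving /ʃʒluɹwfʊu/.
The consonants /ʃ/, /ʒ/, /w/ cannot be parsed into a legal (C)V(C) syllable (at most one coda consonant is licensed; onsets are limited to one consonant).
Inserting the epenthetic vowel yields /ʃ/ → /ʃu/, /ʒ/ → /ʒu/, /w/ → /wʊ/.

ʃuʒuluɹwʊfʊu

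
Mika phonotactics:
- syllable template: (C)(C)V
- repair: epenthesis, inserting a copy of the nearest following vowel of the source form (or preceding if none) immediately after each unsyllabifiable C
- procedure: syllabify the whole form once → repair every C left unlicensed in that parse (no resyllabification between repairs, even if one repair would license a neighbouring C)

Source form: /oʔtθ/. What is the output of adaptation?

Under (C)(C)V, the unsyllabifiable consonants are /ʔ/, /t/, /θ/ (no codas are permitted; onsets may contain at most 2 consonants).
Epenthesis after each stranded consonant: /ʔ/ → /ʔo/, /t/ → /to/, /θ/ → /θo/.

oʔotoθo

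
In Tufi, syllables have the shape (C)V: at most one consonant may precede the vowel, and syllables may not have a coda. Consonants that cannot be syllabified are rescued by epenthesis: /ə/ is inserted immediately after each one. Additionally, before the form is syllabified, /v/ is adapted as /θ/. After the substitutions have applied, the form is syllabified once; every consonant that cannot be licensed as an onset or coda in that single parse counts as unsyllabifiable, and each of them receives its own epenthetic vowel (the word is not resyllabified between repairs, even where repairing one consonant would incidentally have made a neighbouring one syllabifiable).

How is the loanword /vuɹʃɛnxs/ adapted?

Substitution: /v/ → /θ/, giving /θuɹʃɛnxs/.
Under (C)V, the unsyllabifiable consonants are /ɹ/, /n/, /x/, /s/ (no codas are permitted; onsets are limited to one consonant).
Epenthesis after each stranded consonant: /ɹ/ → /ɹə/, /n/ → /nə/, /x/ → /xə/, /s/ → /sə/.

θuɹəʃɛnəxəsə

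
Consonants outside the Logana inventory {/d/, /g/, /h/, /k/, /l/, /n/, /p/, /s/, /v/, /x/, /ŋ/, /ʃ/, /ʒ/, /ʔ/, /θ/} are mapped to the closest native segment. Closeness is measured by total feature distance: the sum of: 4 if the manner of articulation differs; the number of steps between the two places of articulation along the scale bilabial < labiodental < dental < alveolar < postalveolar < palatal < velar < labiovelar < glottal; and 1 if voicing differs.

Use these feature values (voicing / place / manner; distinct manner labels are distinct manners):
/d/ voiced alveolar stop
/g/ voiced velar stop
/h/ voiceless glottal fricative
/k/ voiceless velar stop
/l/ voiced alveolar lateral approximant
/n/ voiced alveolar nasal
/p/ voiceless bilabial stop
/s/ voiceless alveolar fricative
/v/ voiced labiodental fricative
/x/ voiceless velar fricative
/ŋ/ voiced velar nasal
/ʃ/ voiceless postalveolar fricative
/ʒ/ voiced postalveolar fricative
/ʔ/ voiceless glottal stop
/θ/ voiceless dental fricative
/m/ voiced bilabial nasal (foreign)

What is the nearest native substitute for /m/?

n

/n/ is closest: same manner (nasal), place distance 3 (bilabial→alveolar), same voicing; total 3. Next closest is /p/ at distance 5.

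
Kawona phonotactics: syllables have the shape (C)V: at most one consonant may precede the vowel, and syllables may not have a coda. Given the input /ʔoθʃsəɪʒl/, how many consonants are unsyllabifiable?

4

Under (C)V, the unsyllabifiable consonants are /θ/, /ʃ/, /ʒ/, /l/ (no codas are permitted; onsets are limited to one consonant).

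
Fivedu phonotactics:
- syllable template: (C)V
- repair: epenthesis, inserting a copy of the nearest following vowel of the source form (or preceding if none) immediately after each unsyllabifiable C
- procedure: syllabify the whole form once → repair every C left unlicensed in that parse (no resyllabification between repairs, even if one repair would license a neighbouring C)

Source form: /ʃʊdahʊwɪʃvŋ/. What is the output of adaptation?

ʃʊdahʊwɪʃɪvɪŋɪ

Under (C)V, the unsyllabifiable consonants are /ʃ/, /v/, /ŋ/ (no codas are permitted; onsets are limited to one consonant).
Inserting the epenthetic vowel yields /ʃ/ → /ʃɪ/, /v/ → /vɪ/, /ŋ/ → /ŋɪ/.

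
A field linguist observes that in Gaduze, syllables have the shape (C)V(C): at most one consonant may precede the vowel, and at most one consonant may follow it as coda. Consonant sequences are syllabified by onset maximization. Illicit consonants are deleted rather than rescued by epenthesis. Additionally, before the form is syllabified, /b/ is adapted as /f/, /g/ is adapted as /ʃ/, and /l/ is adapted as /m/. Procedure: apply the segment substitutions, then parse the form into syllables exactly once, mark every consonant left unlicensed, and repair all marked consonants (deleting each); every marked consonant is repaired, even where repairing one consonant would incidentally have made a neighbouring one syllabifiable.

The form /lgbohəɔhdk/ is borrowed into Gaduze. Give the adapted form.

Substitution: /l/ → /m/, /g/ → /ʃ/, /b/ → /f/, giving /mʃfohəɔhdk/.
Syllabifying with onset maximization leaves /m/, /ʃ/, /d/, /k/ stranded (at most one coda consonant is licensed; onsets are limited to one consonant).
Deleting the stranded consonants removes /m/, /ʃ/, /d/, /k/.

fohəɔh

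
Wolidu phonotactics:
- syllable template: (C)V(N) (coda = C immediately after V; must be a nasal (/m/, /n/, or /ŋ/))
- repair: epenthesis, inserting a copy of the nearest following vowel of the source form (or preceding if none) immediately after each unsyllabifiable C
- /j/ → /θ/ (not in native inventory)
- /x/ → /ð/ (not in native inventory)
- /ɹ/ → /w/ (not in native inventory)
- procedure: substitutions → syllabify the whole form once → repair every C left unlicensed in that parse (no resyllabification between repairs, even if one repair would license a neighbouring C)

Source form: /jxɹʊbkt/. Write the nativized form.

Substitution: /j/ → /θ/, /x/ → /ð/, /ɹ/ → /w/, giving /θðwʊbkt/.
Syllabifying with onset maximization leaves /θ/, /ð/, /b/, /k/, /t/ stranded (only a nasal (/m/, /n/, or /ŋ/) is licensed in coda position; onsets are limited to one consonant).
Inserting the epenthetic vowel yields /θ/ → /θʊ/, /ð/ → /ðʊ/, /b/ → /bʊ/, /k/ → /kʊ/, /t/ → /tʊ/.

θʊðʊwʊbʊkʊtʊ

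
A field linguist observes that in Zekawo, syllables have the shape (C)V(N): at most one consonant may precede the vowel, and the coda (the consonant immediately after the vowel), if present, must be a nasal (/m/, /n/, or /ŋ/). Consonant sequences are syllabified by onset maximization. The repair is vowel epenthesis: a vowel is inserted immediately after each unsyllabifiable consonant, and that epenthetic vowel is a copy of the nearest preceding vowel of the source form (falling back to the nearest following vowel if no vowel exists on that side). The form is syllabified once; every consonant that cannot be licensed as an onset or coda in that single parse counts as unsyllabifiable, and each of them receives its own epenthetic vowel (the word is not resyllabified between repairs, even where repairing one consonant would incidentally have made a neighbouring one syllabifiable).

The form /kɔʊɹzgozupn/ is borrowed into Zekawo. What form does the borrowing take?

kɔʊɹʊzʊgozupunu

The consonants /ɹ/, /z/, /p/, /n/ cannot be parsed into a legal (C)V(N) syllable (only a nasal (/m/, /n/, or /ŋ/) is licensed in coda position; onsets are limited to one consonant).
Each unlicensed consonant becomes the onset of a new syllable: /ɹ/ → /ɹʊ/, /z/ → /zʊ/, /p/ → /pu/, /n/ → /nu/.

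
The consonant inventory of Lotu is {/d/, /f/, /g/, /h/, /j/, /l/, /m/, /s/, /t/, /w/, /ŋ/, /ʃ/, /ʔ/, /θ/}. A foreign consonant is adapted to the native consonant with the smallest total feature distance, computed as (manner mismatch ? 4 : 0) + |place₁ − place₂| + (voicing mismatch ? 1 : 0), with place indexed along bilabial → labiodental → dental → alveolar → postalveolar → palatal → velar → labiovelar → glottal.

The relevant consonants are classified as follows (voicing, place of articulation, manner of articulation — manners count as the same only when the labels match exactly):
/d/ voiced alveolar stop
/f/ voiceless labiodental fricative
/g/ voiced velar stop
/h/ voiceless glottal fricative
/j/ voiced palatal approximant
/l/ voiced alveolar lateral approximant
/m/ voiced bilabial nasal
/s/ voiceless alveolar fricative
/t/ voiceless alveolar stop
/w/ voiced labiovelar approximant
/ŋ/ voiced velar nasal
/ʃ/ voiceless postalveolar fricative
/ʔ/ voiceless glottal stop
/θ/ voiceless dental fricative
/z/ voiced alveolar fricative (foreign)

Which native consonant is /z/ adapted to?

/s/ is closest: same manner (fricative), place distance 0 (alveolar→alveolar), voicing differs (+1); total 1. Next closest is /ʃ/ at distance 2.

s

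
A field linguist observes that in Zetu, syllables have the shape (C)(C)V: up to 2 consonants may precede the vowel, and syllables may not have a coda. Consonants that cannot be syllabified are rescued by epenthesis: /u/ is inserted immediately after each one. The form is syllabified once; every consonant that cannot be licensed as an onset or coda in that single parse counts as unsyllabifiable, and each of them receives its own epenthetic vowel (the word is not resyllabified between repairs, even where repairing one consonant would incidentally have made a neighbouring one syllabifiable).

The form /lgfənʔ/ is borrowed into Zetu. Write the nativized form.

Under (C)(C)V, the unsyllabifiable consonants are /l/, /n/, /ʔ/ (no codas are permitted; onsets may contain at most 2 consonants).
Inserting the epenthetic vowel yields /l/ → /lu/, /n/ → /nu/, /ʔ/ → /ʔu/.

lugfənuʔu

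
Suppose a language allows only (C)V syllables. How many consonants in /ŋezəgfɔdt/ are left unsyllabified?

3

The consonants /g/, /d/, /t/ cannot be parsed into a legal (C)V syllable (no codas are permitted; onsets are limited to one consonant).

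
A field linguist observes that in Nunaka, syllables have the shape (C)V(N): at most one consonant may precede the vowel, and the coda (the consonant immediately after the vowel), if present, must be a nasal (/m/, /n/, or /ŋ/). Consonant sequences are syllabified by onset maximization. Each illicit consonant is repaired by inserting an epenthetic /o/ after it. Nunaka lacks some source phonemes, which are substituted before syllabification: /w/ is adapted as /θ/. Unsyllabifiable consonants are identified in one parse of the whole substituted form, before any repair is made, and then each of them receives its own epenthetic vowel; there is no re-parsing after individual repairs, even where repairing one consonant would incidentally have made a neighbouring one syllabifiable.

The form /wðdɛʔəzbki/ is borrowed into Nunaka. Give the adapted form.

θoðodɛʔəzoboki

Substitution: /w/ → /θ/, giving /θðdɛʔəzbki/.
Syllabifying with onset maximization leaves /θ/, /ð/, /z/, /b/ stranded (only a nasal (/m/, /n/, or /ŋ/) is licensed in coda position; onsets are limited to one consonant).
Inserting the epenthetic vowel yields /θ/ → /θo/, /ð/ → /ðo/, /z/ → /zo/, /b/ → /bo/.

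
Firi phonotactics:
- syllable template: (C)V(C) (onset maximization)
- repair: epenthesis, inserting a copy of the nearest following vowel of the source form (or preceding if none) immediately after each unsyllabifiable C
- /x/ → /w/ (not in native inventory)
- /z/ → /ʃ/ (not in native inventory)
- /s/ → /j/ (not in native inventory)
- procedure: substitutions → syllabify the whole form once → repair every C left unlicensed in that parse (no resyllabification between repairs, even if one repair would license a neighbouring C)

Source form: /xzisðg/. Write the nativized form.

wiʃijðigi

Substitution: /x/ → /w/, /z/ → /ʃ/, /s/ → /j/, giving /wʃijðg/.
The consonants /w/, /ð/, /g/ cannot be parsed into a legal (C)V(C) syllable (at most one coda consonant is licensed; onsets are limited to one consonant).
Inserting the epenthetic vowel yields /w/ → /wi/, /ð/ → /ði/, /g/ → /gi/.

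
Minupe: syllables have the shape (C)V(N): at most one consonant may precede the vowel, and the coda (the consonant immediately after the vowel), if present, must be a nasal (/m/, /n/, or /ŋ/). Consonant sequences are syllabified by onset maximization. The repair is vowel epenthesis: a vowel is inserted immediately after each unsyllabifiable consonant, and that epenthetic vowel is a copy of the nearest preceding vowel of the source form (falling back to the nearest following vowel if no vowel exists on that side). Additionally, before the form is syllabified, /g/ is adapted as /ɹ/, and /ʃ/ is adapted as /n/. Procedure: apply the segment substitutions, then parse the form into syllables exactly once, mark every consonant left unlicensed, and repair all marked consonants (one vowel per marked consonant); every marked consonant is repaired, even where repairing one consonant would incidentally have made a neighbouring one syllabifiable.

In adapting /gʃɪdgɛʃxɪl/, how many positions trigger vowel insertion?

After substitution the input is /ɹnɪdɹɛnxɪl/.
The unsyllabifiable consonants are /ɹ/, /d/, /l/; each receives one epenthetic vowel.

3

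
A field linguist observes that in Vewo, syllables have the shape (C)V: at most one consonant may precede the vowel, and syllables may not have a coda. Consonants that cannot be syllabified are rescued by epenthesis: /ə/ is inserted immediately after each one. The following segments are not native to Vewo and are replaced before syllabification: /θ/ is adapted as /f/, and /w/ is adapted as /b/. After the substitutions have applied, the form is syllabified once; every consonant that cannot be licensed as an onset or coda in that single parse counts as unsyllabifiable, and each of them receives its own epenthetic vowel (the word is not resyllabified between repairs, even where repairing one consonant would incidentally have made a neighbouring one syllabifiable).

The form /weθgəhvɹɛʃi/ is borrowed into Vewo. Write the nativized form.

Substitution: /w/ → /b/, /θ/ → /f/, giving /befgəhvɹɛʃi/.
The consonants /f/, /h/, /v/ cannot be parsed into a legal (C)V syllable (no codas are permitted; onsets are limited to one consonant).
Epenthesis after each stranded consonant: /f/ → /fə/, /h/ → /hə/, /v/ → /və/.

befəgəhəvəɹɛʃi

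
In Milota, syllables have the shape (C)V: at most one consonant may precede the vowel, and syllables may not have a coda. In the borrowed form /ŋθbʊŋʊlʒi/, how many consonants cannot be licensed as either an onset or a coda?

3

Under (C)V, the unsyllabifiable consonants are /ŋ/, /θ/, /l/ (no codas are permitted; onsets are limited to one consonant).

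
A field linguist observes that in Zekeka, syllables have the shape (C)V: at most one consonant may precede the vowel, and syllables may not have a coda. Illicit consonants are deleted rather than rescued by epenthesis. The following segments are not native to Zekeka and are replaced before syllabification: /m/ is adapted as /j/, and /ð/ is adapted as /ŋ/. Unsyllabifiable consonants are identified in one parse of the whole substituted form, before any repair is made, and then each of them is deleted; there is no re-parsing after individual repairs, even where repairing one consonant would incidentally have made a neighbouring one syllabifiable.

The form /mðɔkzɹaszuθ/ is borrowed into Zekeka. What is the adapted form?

Substitution: /m/ → /j/, /ð/ → /ŋ/, giving /jŋɔkzɹaszuθ/.
Syllabifying with onset maximization leaves /j/, /k/, /z/, /s/, /θ/ stranded (no codas are permitted; onsets are limited to one consonant).
Each unlicensed consonant is deleted: /j/, /k/, /z/, /s/, /θ/.

ŋɔɹazu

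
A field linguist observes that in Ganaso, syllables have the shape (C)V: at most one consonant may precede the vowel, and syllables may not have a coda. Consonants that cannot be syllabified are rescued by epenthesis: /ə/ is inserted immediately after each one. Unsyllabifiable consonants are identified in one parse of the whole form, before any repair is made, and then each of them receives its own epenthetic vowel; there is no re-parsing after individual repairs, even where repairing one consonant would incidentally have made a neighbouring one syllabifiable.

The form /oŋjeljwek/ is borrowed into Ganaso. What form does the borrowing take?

Syllabifying with onset maximization leaves /ŋ/, /l/, /j/, /k/ stranded (no codas are permitted; onsets are limited to one consonant).
Each unlicensed consonant becomes the onset of a new syllable: /ŋ/ → /ŋə/, /l/ → /lə/, /j/ → /jə/, /k/ → /kə/.

oŋəjeləjəwekə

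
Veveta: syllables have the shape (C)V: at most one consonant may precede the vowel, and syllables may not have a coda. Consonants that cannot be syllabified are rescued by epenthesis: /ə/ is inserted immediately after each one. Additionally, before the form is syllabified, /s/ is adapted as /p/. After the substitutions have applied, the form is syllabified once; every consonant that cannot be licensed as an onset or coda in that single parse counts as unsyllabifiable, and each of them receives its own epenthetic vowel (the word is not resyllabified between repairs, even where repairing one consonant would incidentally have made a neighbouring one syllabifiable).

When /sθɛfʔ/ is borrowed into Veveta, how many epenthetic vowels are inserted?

After substitution the input is /pθɛfʔ/.
The unsyllabifiable consonants are /p/, /f/, /ʔ/; each receives one epenthetic vowel.

3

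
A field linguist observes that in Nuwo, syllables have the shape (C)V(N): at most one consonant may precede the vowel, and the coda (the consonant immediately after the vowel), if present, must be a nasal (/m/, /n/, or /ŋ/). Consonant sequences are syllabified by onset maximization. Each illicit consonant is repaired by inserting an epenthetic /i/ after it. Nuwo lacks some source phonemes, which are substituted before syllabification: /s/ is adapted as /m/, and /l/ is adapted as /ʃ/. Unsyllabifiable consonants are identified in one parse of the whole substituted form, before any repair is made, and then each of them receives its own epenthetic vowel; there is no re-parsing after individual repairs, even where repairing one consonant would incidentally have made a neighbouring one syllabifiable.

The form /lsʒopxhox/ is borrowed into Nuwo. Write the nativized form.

ʃimiʒopixihoxi

Substitution: /l/ → /ʃ/, /s/ → /m/, giving /ʃmʒopxhox/.
Under (C)V(N), the unsyllabifiable consonants are /ʃ/, /m/, /p/, /x/, /x/ (only a nasal (/m/, /n/, or /ŋ/) is licensed in coda position; onsets are limited to one consonant).
Inserting the epenthetic vowel yields /ʃ/ → /ʃi/, /m/ → /mi/, /p/ → /pi/, /x/ → /xi/, /x/ → /xi/.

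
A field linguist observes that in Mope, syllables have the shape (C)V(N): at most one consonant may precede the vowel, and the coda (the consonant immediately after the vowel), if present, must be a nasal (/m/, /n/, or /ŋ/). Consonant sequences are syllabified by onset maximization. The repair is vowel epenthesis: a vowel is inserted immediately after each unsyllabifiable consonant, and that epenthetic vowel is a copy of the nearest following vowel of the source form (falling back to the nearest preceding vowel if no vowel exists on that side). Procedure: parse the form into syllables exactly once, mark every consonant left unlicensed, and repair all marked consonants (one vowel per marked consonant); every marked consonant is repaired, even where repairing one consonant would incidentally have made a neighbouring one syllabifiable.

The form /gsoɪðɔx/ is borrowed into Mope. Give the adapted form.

Under (C)V(N), the unsyllabifiable consonants are /g/, /x/ (only a nasal (/m/, /n/, or /ŋ/) is licensed in coda position; onsets are limited to one consonant).
Epenthesis after each stranded consonant: /g/ → /go/, /x/ → /xɔ/.

gosoɪðɔxɔ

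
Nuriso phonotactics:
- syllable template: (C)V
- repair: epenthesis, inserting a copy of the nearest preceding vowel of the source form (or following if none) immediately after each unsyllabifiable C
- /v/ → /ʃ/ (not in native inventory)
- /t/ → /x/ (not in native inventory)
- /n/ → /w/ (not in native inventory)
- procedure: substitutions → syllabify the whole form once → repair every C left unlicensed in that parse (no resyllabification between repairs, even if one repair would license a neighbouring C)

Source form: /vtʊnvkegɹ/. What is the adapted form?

Substitution: /v/ → /ʃ/, /t/ → /x/, /n/ → /w/, giving /ʃxʊwʃkegɹ/.
Syllabifying with onset maximization leaves /ʃ/, /w/, /ʃ/, /g/, /ɹ/ stranded (no codas are permitted; onsets are limited to one consonant).
Inserting the epenthetic vowel yields /ʃ/ → /ʃʊ/, /w/ → /wʊ/, /ʃ/ → /ʃʊ/, /g/ → /ge/, /ɹ/ → /ɹe/.

ʃʊxʊwʊʃʊkegeɹe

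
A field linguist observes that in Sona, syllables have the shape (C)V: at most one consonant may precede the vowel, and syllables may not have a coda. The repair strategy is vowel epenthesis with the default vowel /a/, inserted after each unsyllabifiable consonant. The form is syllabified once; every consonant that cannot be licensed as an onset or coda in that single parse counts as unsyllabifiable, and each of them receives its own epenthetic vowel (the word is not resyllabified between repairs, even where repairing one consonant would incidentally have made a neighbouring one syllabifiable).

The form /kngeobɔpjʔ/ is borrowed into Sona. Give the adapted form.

Under (C)V, the unsyllabifiable consonants are /k/, /n/, /p/, /j/, /ʔ/ (no codas are permitted; onsets are limited to one consonant).
Epenthesis after each stranded consonant: /k/ → /ka/, /n/ → /na/, /p/ → /pa/, /j/ → /ja/, /ʔ/ → /ʔa/.

kanageobɔpajaʔa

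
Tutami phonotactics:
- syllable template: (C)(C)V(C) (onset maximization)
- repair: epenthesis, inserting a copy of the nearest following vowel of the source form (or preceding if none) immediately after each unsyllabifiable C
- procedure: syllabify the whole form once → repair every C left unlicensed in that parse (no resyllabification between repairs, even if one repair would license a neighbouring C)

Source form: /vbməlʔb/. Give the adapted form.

vəbməlʔəbə

Under (C)(C)V(C), the unsyllabifiable consonants are /v/, /ʔ/, /b/ (at most one coda consonant is licensed; onsets may contain at most 2 consonants).
Inserting the epenthetic vowel yields /v/ → /və/, /ʔ/ → /ʔə/, /b/ → /bə/.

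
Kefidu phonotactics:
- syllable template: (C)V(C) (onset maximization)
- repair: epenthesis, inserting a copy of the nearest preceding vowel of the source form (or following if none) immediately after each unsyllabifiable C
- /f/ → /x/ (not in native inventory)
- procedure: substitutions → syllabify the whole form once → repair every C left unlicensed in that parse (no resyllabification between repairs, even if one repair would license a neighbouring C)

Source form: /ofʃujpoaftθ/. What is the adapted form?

oxʃujpoaxtaθa

Substitution: /f/ → /x/, giving /oxʃujpoaxtθ/.
The consonants /t/, /θ/ cannot be parsed into a legal (C)V(C) syllable (at most one coda consonant is licensed; onsets are limited to one consonant).
Each unlicensed consonant becomes the onset of a new syllable: /t/ → /ta/, /θ/ → /θa/.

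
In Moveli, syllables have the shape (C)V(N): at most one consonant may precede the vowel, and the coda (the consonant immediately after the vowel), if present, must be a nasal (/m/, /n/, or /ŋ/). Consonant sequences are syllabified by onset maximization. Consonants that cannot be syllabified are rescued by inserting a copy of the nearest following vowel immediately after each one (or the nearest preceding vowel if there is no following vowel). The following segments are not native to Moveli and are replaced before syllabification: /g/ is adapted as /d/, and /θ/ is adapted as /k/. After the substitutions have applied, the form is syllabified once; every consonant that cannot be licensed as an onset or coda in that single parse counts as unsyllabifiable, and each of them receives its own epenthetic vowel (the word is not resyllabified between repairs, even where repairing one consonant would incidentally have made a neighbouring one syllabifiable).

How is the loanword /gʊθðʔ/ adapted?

dʊkʊðʊʔʊ

Substitution: /g/ → /d/, /θ/ → /k/, giving /dʊkðʔ/.
The consonants /k/, /ð/, /ʔ/ cannot be parsed into a legal (C)V(N) syllable (only a nasal (/m/, /n/, or /ŋ/) is licensed in coda position; onsets are limited to one consonant).
Each unlicensed consonant becomes the onset of a new syllable: /k/ → /kʊ/, /ð/ → /ðʊ/, /ʔ/ → /ʔʊ/.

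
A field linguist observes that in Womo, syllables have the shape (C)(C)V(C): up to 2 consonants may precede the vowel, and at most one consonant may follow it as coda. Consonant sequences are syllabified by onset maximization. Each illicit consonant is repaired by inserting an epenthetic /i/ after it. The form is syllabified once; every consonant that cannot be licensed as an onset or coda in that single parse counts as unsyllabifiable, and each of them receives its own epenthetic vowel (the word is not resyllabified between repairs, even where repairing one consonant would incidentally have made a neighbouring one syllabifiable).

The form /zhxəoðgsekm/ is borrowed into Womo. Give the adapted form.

zihxəoðgsekmi

The consonants /z/, /m/ cannot be parsed into a legal (C)(C)V(C) syllable (at most one coda consonant is licensed; onsets may contain at most 2 consonants).
Epenthesis after each stranded consonant: /z/ → /zi/, /m/ → /mi/.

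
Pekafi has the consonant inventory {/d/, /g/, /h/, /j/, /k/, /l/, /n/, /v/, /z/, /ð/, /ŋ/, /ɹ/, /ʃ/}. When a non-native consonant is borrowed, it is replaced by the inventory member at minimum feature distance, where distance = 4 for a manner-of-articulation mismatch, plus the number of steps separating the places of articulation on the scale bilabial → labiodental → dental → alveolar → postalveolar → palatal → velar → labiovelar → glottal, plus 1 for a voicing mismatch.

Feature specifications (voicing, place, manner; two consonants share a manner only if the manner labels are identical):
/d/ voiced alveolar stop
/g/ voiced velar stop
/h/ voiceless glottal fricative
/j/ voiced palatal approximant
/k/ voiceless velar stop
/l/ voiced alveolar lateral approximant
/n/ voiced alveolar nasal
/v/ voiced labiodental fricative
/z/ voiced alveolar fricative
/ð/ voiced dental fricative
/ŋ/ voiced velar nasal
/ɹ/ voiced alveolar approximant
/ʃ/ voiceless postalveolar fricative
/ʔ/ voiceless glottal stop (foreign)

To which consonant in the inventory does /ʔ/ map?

/k/ is closest: same manner (stop), place distance 2 (glottal→velar), same voicing; total 2. Next closest is /g/ at distance 3.

k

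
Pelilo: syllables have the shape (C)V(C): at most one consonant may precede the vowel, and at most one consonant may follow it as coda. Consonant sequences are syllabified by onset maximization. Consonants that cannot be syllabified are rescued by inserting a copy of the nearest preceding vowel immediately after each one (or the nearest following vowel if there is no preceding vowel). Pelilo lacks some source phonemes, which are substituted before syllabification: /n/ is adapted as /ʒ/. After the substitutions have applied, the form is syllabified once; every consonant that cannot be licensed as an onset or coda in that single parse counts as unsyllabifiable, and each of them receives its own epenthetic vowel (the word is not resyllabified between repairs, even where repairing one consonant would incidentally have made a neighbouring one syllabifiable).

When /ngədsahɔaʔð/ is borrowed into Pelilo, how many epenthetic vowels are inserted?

2

After substitution the input is /ʒgədsahɔaʔð/.
The unsyllabifiable consonants are /ʒ/, /ð/; each receives one epenthetic vowel.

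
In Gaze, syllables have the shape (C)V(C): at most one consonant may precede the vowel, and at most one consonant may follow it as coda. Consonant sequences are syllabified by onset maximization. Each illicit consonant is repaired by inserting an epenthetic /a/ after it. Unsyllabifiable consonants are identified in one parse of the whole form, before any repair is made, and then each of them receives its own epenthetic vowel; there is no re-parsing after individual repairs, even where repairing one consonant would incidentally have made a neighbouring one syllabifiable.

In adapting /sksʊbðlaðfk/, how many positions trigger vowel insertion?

5

The unsyllabifiable consonants are /s/, /k/, /ð/, /f/, /k/; each receives one epenthetic vowel.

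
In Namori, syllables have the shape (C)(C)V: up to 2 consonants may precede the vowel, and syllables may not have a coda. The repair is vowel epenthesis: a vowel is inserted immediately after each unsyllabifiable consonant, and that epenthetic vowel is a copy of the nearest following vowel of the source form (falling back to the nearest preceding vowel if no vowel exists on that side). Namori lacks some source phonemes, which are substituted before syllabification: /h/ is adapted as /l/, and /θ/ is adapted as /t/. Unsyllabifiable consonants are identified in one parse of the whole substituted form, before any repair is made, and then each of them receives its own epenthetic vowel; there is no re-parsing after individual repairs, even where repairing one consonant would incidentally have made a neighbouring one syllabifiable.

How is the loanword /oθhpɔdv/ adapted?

Substitution: /θ/ → /t/, /h/ → /l/, giving /otlpɔdv/.
Syllabifying with onset maximization leaves /t/, /d/, /v/ stranded (no codas are permitted; onsets may contain at most 2 consonants).
Inserting the epenthetic vowel yields /t/ → /tɔ/, /d/ → /dɔ/, /v/ → /vɔ/.

otɔlpɔdɔvɔ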